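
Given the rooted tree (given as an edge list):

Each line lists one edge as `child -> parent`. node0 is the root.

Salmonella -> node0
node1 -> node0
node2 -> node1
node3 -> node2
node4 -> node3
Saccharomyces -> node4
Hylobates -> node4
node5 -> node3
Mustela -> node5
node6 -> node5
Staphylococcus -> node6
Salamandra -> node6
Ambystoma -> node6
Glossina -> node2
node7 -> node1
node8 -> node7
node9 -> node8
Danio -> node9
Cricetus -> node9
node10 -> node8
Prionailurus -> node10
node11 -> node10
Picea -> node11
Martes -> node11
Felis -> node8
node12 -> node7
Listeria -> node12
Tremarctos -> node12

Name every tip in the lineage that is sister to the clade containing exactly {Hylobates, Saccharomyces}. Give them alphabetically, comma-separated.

The clade containing exactly {Hylobates, Saccharomyces} attaches to the tree at the node subtending ((Saccharomyces,Hylobates),(Mustela,(Staphylococcus,Salamandra,Ambystoma))).
The other lineage descending from that same node — the sister group — is (Mustela,(Staphylococcus,Salamandra,Ambystoma)); its 4 tips in alphabetical order are the answer.

Ambystoma, Mustela, Salamandra, Staphylococcus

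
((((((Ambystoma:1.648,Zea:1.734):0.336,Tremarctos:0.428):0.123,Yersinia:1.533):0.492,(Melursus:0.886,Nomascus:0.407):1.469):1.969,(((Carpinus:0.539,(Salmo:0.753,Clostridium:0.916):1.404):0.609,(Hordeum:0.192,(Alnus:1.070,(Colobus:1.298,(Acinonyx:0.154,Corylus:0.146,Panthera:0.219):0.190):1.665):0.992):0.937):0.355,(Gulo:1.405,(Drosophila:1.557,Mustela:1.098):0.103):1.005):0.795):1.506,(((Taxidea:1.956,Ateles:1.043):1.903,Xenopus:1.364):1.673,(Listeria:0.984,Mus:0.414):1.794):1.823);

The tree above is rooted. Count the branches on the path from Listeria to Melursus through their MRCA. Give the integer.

7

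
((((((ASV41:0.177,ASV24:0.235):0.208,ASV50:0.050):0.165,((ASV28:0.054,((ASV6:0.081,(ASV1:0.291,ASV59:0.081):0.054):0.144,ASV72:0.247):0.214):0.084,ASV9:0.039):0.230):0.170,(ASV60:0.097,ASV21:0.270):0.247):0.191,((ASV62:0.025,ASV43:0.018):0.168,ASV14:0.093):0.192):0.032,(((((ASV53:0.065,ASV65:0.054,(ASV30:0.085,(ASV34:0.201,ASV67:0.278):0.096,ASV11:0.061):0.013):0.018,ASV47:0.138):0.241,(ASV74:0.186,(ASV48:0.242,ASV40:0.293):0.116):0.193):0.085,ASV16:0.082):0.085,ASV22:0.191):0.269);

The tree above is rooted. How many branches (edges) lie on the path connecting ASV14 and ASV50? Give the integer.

6

The MRCA of ASV14 and ASV50 is the node subtending (((((ASV41,ASV24),ASV50),((ASV28,((ASV6,(ASV1,ASV59)),ASV72)),ASV9)),(ASV60,ASV21)),((ASV62,ASV43),ASV14)).
From ASV14 up to that node: 2 branches. From ASV50 up to the same node: 4 branches. Total: 2 + 4 = 6.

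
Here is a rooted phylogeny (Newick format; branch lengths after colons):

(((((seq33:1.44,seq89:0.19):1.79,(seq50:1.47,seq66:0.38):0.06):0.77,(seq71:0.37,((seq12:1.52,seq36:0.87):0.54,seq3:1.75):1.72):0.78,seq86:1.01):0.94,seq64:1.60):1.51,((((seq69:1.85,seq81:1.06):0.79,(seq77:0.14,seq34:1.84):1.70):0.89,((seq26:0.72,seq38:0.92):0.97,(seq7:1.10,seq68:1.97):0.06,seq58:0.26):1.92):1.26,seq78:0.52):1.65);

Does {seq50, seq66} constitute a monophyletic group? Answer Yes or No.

The most recent common ancestor of these taxa subtends (seq50,seq66).
That clade has exactly 2 tips — every listed taxon and nothing else — so the group is monophyletic.

Yes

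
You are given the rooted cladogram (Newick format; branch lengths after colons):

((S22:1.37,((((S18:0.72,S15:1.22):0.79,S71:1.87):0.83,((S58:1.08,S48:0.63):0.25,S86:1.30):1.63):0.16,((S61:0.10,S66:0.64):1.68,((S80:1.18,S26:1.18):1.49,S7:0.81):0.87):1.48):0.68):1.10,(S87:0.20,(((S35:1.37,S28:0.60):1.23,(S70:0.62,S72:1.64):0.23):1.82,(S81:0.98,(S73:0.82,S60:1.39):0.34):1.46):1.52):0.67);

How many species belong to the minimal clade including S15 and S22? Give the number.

12

The MRCA of S15 and S22 is the node subtending (S22,((((S18,S15),S71),((S58,S48),S86)),((S61,S66),((S80,S26),S7)))).
That clade contains 12 terminal taxa: S15, S18, S22, S26, S48, S58, S61, S66, S7, S71, S80, S86.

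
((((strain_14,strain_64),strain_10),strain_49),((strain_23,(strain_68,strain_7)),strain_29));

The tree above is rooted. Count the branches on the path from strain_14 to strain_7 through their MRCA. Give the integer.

8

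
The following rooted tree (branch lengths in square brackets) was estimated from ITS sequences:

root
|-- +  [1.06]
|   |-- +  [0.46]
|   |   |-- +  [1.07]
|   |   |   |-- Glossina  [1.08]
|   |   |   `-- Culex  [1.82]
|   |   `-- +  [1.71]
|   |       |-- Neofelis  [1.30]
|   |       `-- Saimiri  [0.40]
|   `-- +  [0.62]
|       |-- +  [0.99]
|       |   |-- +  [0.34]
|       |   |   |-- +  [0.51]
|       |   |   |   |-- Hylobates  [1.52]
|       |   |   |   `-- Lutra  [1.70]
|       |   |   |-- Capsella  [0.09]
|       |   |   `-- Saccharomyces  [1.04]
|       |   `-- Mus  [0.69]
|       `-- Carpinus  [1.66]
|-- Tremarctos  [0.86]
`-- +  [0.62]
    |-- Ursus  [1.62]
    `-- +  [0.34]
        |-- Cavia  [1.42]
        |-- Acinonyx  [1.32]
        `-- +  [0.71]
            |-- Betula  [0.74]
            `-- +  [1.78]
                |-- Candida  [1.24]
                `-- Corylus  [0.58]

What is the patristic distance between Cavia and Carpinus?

5.72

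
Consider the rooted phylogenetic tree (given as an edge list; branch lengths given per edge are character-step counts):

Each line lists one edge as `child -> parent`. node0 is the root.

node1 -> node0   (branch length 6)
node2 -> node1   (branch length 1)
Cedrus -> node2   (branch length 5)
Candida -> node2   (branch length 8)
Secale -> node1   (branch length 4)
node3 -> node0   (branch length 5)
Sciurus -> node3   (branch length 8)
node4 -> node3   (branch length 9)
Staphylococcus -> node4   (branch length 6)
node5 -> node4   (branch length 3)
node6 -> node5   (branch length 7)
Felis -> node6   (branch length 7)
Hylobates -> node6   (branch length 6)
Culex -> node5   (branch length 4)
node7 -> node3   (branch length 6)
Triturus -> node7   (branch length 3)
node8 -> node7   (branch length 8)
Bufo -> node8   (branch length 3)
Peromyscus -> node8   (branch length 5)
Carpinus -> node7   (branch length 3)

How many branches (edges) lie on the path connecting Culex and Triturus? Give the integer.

The MRCA of Culex and Triturus is the node subtending (Sciurus,(Staphylococcus,((Felis,Hylobates),Culex)),(Triturus,(Bufo,Peromyscus),Carpinus)).
From Culex up to that node: 3 branches. From Triturus up to the same node: 2 branches. Total: 3 + 2 = 5.

5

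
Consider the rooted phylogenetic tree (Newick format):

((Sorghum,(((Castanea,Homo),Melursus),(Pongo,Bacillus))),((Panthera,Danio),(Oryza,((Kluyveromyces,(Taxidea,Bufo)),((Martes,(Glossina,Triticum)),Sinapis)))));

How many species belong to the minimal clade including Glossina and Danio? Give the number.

10

The MRCA of Glossina and Danio is the node subtending ((Panthera,Danio),(Oryza,((Kluyveromyces,(Taxidea,Bufo)),((Martes,(Glossina,Triticum)),Sinapis)))).
That clade contains 10 terminal taxa: Bufo, Danio, Glossina, Kluyveromyces, Martes, Oryza, Panthera, Sinapis, Taxidea, Triticum.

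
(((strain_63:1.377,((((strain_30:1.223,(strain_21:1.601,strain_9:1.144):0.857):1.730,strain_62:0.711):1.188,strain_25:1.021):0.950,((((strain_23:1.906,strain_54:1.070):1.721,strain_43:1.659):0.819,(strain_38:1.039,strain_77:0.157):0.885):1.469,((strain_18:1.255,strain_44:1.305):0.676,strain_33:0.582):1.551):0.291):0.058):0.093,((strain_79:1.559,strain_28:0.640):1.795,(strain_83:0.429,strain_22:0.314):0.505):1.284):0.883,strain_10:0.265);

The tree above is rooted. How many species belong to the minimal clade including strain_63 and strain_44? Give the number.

14

The MRCA of strain_63 and strain_44 is the node subtending (strain_63,((((strain_30,(strain_21,strain_9)),strain_62),strain_25),((((strain_23,strain_54),strain_43),(strain_38,strain_77)),((strain_18,strain_44),strain_33)))).
That clade contains 14 terminal taxa: strain_18, strain_21, strain_23, strain_25, strain_30, strain_33, strain_38, strain_43, strain_44, strain_54, strain_62, strain_63, strain_77, strain_9.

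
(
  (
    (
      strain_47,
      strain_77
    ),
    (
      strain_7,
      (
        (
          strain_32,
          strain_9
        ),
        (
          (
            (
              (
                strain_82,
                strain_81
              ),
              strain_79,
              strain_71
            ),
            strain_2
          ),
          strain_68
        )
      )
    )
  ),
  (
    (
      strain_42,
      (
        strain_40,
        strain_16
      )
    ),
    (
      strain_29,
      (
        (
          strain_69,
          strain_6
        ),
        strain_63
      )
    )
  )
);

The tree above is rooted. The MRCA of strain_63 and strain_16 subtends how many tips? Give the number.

The MRCA of strain_63 and strain_16 is the node subtending ((strain_42,(strain_40,strain_16)),(strain_29,((strain_69,strain_6),strain_63))).
That clade contains 7 terminal taxa: strain_16, strain_29, strain_40, strain_42, strain_6, strain_63, strain_69.

7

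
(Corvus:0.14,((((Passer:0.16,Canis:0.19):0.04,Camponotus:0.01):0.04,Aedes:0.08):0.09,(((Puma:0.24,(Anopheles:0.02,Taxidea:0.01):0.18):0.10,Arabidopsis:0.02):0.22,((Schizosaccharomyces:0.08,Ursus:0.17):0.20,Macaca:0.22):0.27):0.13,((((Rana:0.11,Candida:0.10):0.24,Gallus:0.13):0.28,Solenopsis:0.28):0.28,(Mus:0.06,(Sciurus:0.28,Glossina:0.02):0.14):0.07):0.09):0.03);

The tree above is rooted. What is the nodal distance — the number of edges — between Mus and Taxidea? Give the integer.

The MRCA of Mus and Taxidea is the node subtending ((((Passer,Canis),Camponotus),Aedes),(((Puma,(Anopheles,Taxidea)),Arabidopsis),((Schizosaccharomyces,Ursus),Macaca)),((((Rana,Candida),Gallus),Solenopsis),(Mus,(Sciurus,Glossina)))).
From Mus up to that node: 3 branches. From Taxidea up to the same node: 5 branches. Total: 3 + 5 = 8.

8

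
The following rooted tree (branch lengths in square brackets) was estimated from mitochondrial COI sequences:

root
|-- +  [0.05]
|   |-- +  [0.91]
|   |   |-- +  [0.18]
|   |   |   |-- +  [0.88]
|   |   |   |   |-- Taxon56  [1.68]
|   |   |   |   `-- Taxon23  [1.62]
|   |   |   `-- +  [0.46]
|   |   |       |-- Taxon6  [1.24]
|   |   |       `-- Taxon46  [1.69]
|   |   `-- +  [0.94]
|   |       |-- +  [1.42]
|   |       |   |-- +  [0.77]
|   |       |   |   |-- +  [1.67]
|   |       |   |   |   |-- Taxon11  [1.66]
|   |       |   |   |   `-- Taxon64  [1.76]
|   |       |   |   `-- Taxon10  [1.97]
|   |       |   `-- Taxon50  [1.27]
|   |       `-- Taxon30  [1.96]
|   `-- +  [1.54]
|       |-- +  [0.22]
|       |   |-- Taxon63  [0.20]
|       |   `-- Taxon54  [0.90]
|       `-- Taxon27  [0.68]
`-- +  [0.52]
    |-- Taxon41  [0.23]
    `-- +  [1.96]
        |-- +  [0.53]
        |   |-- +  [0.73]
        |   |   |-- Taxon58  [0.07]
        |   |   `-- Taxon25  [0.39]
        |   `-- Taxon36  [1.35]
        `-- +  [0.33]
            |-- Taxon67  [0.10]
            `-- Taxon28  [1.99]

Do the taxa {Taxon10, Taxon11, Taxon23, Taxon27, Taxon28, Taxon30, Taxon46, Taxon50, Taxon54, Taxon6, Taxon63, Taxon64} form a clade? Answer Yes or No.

The MRCA of the listed taxa is the root, so the smallest clade containing them is the whole tree.
That clade also contains Taxon25, Taxon36, Taxon41, Taxon56, Taxon58, Taxon67, which are not in the proposed group, so the group is not monophyletic.

No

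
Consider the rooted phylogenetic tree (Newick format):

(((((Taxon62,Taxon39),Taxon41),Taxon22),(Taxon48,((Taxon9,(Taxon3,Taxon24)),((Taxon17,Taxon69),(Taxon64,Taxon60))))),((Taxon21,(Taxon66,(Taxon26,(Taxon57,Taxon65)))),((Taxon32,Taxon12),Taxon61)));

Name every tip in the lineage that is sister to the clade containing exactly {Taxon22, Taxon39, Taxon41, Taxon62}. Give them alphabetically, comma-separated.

Taxon17, Taxon24, Taxon3, Taxon48, Taxon60, Taxon64, Taxon69, Taxon9

The clade containing exactly {Taxon22, Taxon39, Taxon41, Taxon62} attaches to the tree at the node subtending ((((Taxon62,Taxon39),Taxon41),Taxon22),(Taxon48,((Taxon9,(Taxon3,Taxon24)),((Taxon17,Taxon69),(Taxon64,Taxon60))))).
The other lineage descending from that same node — the sister group — is (Taxon48,((Taxon9,(Taxon3,Taxon24)),((Taxon17,Taxon69),(Taxon64,Taxon60)))); its 8 tips in alphabetical order are the answer.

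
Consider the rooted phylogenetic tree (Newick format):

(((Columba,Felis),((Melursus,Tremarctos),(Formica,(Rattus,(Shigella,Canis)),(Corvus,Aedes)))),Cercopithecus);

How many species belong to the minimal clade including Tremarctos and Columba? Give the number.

The MRCA of Tremarctos and Columba is the node subtending ((Columba,Felis),((Melursus,Tremarctos),(Formica,(Rattus,(Shigella,Canis)),(Corvus,Aedes)))).
That clade contains 10 terminal taxa: Aedes, Canis, Columba, Corvus, Felis, Formica, Melursus, Rattus, Shigella, Tremarctos.

10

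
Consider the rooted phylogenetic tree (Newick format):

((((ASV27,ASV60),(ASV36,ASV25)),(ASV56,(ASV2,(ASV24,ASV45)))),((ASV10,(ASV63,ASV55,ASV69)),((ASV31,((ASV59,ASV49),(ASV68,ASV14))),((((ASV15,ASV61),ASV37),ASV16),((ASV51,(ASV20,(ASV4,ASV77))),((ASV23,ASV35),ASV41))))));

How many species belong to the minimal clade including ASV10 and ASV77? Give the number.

20

The MRCA of ASV10 and ASV77 is the node subtending ((ASV10,(ASV63,ASV55,ASV69)),((ASV31,((ASV59,ASV49),(ASV68,ASV14))),((((ASV15,ASV61),ASV37),ASV16),((ASV51,(ASV20,(ASV4,ASV77))),((ASV23,ASV35),ASV41))))).
That clade contains 20 terminal taxa: ASV10, ASV14, ASV15, ASV16, ASV20, ASV23, ASV31, ASV35, ASV37, ASV4, ASV41, ASV49, ASV51, ASV55, ASV59, ASV61, ASV63, ASV68, ASV69, ASV77.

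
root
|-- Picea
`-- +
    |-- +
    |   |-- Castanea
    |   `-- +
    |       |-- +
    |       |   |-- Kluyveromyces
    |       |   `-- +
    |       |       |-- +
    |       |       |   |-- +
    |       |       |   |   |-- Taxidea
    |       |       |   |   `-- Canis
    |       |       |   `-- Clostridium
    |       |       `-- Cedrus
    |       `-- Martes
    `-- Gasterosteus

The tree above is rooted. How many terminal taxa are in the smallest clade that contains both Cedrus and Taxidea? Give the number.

4

The MRCA of Cedrus and Taxidea is the node subtending (((Taxidea,Canis),Clostridium),Cedrus).
That clade contains 4 terminal taxa: Canis, Cedrus, Clostridium, Taxidea.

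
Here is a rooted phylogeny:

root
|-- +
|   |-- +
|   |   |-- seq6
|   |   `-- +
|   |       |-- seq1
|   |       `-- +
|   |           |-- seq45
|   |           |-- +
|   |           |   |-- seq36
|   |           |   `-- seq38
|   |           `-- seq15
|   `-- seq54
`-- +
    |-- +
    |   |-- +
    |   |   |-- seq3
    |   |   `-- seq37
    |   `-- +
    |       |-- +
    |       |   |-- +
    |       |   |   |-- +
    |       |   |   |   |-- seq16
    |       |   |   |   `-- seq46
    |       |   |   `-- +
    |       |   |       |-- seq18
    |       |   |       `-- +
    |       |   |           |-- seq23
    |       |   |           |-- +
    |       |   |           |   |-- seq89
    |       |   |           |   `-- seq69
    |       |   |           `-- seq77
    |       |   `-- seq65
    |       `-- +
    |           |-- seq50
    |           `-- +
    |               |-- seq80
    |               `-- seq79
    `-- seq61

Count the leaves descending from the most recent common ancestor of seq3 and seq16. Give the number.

The MRCA of seq3 and seq16 is the node subtending ((seq3,seq37),((((seq16,seq46),(seq18,(seq23,(seq89,seq69),seq77))),seq65),(seq50,(seq80,seq79)))).
That clade contains 13 terminal taxa: seq16, seq18, seq23, seq3, seq37, seq46, seq50, seq65, seq69, seq77, seq79, seq80, seq89.

13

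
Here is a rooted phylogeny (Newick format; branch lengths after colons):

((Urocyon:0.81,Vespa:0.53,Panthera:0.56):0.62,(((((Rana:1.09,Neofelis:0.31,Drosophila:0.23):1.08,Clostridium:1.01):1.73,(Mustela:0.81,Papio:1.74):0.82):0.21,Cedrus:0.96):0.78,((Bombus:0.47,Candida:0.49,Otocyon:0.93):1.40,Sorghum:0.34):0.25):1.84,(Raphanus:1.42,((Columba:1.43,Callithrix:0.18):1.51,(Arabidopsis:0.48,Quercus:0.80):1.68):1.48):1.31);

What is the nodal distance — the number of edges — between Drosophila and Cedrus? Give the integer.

The MRCA of Drosophila and Cedrus is the node subtending ((((Rana,Neofelis,Drosophila),Clostridium),(Mustela,Papio)),Cedrus).
From Drosophila up to that node: 4 branches. From Cedrus up to the same node: 1 branch. Total: 4 + 1 = 5.

5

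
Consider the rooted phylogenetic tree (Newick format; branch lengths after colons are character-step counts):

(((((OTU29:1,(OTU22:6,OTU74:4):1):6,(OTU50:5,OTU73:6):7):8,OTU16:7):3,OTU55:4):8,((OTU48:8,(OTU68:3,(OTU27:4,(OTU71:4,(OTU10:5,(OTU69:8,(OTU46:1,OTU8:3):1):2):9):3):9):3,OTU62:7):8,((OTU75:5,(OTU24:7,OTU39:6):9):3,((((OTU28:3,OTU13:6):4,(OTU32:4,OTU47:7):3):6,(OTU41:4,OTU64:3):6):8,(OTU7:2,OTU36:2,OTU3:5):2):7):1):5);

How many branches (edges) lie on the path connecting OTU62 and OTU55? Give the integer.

The MRCA of OTU62 and OTU55 is the root of the tree.
From OTU62 up to that node: 3 branches. From OTU55 up to the same node: 2 branches. Total: 3 + 2 = 5.

5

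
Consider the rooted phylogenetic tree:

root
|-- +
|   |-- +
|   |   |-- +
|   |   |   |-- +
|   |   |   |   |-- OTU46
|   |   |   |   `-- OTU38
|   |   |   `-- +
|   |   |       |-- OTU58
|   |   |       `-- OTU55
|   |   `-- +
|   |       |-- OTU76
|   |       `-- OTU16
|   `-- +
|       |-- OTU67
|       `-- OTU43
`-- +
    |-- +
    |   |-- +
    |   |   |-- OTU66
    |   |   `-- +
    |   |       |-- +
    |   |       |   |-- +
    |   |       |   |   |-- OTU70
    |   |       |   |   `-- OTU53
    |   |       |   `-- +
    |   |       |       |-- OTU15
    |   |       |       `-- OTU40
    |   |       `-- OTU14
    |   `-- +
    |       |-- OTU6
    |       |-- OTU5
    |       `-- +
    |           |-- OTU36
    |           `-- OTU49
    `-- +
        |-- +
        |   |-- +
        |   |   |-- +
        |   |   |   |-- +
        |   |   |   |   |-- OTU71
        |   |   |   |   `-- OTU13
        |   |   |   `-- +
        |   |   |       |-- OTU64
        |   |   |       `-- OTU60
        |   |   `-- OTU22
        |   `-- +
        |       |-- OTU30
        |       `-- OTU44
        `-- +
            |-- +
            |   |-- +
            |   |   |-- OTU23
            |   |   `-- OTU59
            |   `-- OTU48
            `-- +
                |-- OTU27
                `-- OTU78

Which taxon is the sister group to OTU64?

OTU60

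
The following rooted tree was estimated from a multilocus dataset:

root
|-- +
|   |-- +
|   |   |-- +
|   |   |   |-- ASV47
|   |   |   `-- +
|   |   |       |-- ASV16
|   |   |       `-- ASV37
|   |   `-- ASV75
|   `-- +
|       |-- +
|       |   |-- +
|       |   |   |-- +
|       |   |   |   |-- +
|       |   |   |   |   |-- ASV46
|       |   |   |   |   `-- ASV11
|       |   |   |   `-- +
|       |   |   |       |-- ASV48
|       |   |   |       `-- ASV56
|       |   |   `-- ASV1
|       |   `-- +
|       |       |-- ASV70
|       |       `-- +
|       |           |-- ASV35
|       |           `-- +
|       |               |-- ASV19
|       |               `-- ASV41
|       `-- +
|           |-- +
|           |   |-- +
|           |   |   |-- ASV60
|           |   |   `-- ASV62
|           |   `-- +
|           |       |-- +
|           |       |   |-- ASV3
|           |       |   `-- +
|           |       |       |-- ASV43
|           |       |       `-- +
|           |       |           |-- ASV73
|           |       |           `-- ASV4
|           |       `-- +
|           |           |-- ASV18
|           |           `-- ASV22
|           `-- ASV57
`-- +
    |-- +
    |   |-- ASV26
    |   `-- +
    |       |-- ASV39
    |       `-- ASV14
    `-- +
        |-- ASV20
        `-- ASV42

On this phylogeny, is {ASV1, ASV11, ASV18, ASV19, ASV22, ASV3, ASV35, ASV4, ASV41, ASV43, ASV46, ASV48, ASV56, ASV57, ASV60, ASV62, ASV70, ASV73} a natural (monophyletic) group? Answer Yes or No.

The most recent common ancestor of these taxa subtends (((((ASV46,ASV11),(ASV48,ASV56)),ASV1),(ASV70,(ASV35,(ASV19,ASV41)))),(((ASV60,ASV62),((ASV3,(ASV43,(ASV73,ASV4))),(ASV18,ASV22))),ASV57)).
That clade has exactly 18 tips — every listed taxon and nothing else — so the group is monophyletic.

Yes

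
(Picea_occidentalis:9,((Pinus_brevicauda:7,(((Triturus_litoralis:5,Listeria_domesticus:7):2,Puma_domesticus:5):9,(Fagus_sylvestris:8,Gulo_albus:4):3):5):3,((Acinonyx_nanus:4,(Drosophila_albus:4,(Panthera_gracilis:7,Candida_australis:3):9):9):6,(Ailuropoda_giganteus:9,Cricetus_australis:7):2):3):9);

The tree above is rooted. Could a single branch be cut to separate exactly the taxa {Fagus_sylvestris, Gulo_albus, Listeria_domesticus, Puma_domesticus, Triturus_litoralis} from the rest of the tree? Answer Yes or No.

Yes

The most recent common ancestor of these taxa subtends (((Triturus_litoralis,Listeria_domesticus),Puma_domesticus),(Fagus_sylvestris,Gulo_albus)).
That clade has exactly 5 tips — every listed taxon and nothing else — so the group is monophyletic.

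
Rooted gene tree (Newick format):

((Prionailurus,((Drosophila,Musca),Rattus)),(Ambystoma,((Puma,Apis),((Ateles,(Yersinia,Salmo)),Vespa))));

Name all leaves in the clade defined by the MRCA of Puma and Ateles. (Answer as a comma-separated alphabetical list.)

Apis, Ateles, Puma, Salmo, Vespa, Yersinia

Tracing Puma: it sits inside (Puma,Apis).
Tracing Ateles: it sits inside (Ateles,(Yersinia,Salmo)).
The smallest clade enclosing both is ((Puma,Apis),((Ateles,(Yersinia,Salmo)),Vespa)); the answer is its 6 terminal taxa in alphabetical order.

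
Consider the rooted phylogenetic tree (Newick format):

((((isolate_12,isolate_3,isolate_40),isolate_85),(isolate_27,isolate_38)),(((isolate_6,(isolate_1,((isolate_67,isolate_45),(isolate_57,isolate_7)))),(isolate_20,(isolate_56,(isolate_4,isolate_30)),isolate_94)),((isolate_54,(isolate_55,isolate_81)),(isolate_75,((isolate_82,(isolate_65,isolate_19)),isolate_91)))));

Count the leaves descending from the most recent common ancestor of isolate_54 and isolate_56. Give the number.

The MRCA of isolate_54 and isolate_56 is the node subtending (((isolate_6,(isolate_1,((isolate_67,isolate_45),(isolate_57,isolate_7)))),(isolate_20,(isolate_56,(isolate_4,isolate_30)),isolate_94)),((isolate_54,(isolate_55,isolate_81)),(isolate_75,((isolate_82,(isolate_65,isolate_19)),isolate_91)))).
That clade contains 19 terminal taxa: isolate_1, isolate_19, isolate_20, isolate_30, isolate_4, isolate_45, isolate_54, isolate_55, isolate_56, isolate_57, isolate_6, isolate_65, isolate_67, isolate_7, isolate_75, isolate_81, isolate_82, isolate_91, isolate_94.

19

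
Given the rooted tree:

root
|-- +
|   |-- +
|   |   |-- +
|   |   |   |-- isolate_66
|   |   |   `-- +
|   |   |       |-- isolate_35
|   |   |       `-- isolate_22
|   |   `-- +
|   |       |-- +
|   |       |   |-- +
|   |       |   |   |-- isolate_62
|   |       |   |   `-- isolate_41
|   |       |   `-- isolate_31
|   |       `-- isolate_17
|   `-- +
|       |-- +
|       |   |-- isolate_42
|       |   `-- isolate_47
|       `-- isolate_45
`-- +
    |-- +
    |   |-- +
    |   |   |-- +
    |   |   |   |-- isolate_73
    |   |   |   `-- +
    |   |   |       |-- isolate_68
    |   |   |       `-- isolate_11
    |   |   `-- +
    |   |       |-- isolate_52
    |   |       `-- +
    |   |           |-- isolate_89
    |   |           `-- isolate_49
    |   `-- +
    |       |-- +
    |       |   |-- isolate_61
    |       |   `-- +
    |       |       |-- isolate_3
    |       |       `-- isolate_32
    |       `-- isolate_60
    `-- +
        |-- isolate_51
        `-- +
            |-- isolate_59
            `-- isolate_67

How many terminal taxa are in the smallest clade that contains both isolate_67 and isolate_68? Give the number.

The MRCA of isolate_67 and isolate_68 is the node subtending ((((isolate_73,(isolate_68,isolate_11)),(isolate_52,(isolate_89,isolate_49))),((isolate_61,(isolate_3,isolate_32)),isolate_60)),(isolate_51,(isolate_59,isolate_67))).
That clade contains 13 terminal taxa: isolate_11, isolate_3, isolate_32, isolate_49, isolate_51, isolate_52, isolate_59, isolate_60, isolate_61, isolate_67, isolate_68, isolate_73, isolate_89.

13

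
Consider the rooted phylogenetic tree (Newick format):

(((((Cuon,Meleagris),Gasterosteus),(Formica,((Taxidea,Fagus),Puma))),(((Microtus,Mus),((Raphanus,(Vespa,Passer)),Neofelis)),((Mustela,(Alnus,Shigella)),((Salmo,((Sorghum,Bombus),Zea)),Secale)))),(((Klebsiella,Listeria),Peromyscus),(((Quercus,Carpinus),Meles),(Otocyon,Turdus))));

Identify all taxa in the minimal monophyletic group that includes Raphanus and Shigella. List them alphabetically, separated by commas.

Tracing Raphanus: it sits inside (Raphanus,(Vespa,Passer)).
Tracing Shigella: it sits inside (Alnus,Shigella).
The smallest clade enclosing both is (((Microtus,Mus),((Raphanus,(Vespa,Passer)),Neofelis)),((Mustela,(Alnus,Shigella)),((Salmo,((Sorghum,Bombus),Zea)),Secale))); the answer is its 14 terminal taxa in alphabetical order.

Alnus, Bombus, Microtus, Mus, Mustela, Neofelis, Passer, Raphanus, Salmo, Secale, Shigella, Sorghum, Vespa, Zea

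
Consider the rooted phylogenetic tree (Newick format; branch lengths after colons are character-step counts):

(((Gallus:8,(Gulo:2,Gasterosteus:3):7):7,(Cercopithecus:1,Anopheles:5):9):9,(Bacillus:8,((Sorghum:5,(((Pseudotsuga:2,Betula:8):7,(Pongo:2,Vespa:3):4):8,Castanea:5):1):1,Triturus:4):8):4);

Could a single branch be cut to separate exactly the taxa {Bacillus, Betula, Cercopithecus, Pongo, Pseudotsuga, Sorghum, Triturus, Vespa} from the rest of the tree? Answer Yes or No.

The MRCA of the listed taxa is the root, so the smallest clade containing them is the whole tree.
That clade also contains Anopheles, Castanea, Gallus, Gasterosteus, Gulo, which are not in the proposed group, so the group is not monophyletic.

No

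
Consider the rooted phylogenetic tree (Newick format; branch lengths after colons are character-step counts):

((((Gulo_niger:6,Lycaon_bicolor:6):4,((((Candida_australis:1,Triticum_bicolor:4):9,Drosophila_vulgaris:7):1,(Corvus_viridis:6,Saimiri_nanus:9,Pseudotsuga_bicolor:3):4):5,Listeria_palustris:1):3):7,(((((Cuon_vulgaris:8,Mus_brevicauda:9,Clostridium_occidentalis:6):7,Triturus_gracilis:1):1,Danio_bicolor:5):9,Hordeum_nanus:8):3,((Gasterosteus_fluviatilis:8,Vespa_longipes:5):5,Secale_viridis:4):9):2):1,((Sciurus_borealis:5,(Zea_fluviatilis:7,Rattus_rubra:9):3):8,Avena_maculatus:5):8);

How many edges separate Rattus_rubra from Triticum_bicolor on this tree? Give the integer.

11

The MRCA of Rattus_rubra and Triticum_bicolor is the root of the tree.
From Rattus_rubra up to that node: 4 branches. From Triticum_bicolor up to the same node: 7 branches. Total: 4 + 7 = 11.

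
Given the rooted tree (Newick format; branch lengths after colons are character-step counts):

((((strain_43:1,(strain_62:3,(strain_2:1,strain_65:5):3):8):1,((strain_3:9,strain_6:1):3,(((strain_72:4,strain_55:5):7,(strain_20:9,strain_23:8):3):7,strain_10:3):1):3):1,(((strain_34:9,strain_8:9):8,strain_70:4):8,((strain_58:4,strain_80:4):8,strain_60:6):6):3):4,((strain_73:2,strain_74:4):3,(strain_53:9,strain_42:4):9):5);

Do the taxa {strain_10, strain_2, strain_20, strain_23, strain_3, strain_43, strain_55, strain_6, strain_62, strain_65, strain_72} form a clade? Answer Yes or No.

The most recent common ancestor of these taxa subtends ((strain_43,(strain_62,(strain_2,strain_65))),((strain_3,strain_6),(((strain_72,strain_55),(strain_20,strain_23)),strain_10))).
That clade has exactly 11 tips — every listed taxon and nothing else — so the group is monophyletic.

Yes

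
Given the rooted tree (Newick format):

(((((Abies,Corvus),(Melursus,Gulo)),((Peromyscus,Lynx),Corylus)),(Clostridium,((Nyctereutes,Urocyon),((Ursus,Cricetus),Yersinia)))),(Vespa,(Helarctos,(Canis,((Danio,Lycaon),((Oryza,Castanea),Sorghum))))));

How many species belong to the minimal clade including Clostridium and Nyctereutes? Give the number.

The MRCA of Clostridium and Nyctereutes is the node subtending (Clostridium,((Nyctereutes,Urocyon),((Ursus,Cricetus),Yersinia))).
That clade contains 6 terminal taxa: Clostridium, Cricetus, Nyctereutes, Urocyon, Ursus, Yersinia.

6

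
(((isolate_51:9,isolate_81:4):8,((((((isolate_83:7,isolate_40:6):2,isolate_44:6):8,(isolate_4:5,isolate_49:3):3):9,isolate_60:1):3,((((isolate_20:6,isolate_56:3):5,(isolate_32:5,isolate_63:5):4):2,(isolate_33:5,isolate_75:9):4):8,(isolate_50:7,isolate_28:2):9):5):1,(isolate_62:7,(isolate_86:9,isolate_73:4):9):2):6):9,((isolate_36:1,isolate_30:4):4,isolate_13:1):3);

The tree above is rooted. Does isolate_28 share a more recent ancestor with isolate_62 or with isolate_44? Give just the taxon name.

isolate_44

The MRCA of isolate_28 and isolate_44 subtends (((((isolate_83,isolate_40),isolate_44),(isolate_4,isolate_49)),isolate_60),((((isolate_20,isolate_56),(isolate_32,isolate_63)),(isolate_33,isolate_75)),(isolate_50,isolate_28))) (14 taxa).
The MRCA of isolate_28 and isolate_62 subtends ((((((isolate_83,isolate_40),isolate_44),(isolate_4,isolate_49)),isolate_60),((((isolate_20,isolate_56),(isolate_32,isolate_63)),(isolate_33,isolate_75)),(isolate_50,isolate_28))),(isolate_62,(isolate_86,isolate_73))) (17 taxa).
The first is nested inside the second, so isolate_28 shares a more recent common ancestor with isolate_44.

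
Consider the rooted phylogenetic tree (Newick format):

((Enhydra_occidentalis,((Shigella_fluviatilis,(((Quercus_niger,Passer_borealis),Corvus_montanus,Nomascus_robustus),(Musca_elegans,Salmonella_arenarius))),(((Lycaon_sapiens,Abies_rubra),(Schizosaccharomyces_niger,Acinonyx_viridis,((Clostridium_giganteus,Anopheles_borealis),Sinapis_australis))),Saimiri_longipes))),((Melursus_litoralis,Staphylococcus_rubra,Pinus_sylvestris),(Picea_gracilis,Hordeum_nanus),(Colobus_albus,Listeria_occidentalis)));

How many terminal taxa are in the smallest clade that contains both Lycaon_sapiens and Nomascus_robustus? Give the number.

15

The MRCA of Lycaon_sapiens and Nomascus_robustus is the node subtending ((Shigella_fluviatilis,(((Quercus_niger,Passer_borealis),Corvus_montanus,Nomascus_robustus),(Musca_elegans,Salmonella_arenarius))),(((Lycaon_sapiens,Abies_rubra),(Schizosaccharomyces_niger,Acinonyx_viridis,((Clostridium_giganteus,Anopheles_borealis),Sinapis_australis))),Saimiri_longipes)).
That clade contains 15 terminal taxa: Abies_rubra, Acinonyx_viridis, Anopheles_borealis, Clostridium_giganteus, Corvus_montanus, Lycaon_sapiens, Musca_elegans, Nomascus_robustus, Passer_borealis, Quercus_niger, Saimiri_longipes, Salmonella_arenarius, Schizosaccharomyces_niger, Shigella_fluviatilis, Sinapis_australis.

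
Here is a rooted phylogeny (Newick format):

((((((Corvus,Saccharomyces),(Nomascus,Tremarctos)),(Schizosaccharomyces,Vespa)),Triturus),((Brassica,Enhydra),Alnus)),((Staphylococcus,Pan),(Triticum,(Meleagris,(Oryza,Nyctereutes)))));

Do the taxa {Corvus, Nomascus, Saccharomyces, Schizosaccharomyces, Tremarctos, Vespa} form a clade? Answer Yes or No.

Yes

The most recent common ancestor of these taxa subtends (((Corvus,Saccharomyces),(Nomascus,Tremarctos)),(Schizosaccharomyces,Vespa)).
That clade has exactly 6 tips — every listed taxon and nothing else — so the group is monophyletic.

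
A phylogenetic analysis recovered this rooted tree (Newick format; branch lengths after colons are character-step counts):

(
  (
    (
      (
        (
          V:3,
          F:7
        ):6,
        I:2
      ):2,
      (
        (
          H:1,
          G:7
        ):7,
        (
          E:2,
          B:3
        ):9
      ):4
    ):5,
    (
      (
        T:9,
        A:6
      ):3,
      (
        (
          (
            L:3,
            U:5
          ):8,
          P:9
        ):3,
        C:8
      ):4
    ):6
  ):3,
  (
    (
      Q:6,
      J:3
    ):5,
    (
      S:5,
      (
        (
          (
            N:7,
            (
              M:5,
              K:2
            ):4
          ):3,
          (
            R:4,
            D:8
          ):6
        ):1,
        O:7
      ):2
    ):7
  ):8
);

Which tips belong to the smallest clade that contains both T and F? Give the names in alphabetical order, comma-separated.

A, B, C, E, F, G, H, I, L, P, T, U, V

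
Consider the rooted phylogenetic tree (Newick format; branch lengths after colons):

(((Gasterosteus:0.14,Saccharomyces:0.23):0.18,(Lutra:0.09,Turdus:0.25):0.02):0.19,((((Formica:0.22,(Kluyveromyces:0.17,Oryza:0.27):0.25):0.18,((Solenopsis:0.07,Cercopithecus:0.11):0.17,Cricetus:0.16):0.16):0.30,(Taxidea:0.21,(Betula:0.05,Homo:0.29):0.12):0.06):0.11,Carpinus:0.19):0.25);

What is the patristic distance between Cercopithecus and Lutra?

The path runs Cercopithecus → … → MRCA → … → Lutra; the MRCA is the root of the tree.
Branch lengths along that path: 0.11 + 0.17 + 0.16 + 0.30 + 0.11 + 0.25 + 0.19 + 0.02 + 0.09 = 1.40.

1.40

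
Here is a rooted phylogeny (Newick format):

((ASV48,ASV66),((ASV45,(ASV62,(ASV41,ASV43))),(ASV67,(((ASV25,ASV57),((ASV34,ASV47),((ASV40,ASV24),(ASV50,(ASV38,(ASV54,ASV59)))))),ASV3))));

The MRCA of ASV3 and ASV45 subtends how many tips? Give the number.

16

The MRCA of ASV3 and ASV45 is the node subtending ((ASV45,(ASV62,(ASV41,ASV43))),(ASV67,(((ASV25,ASV57),((ASV34,ASV47),((ASV40,ASV24),(ASV50,(ASV38,(ASV54,ASV59)))))),ASV3))).
That clade contains 16 terminal taxa: ASV24, ASV25, ASV3, ASV34, ASV38, ASV40, ASV41, ASV43, ASV45, ASV47, ASV50, ASV54, ASV57, ASV59, ASV62, ASV67.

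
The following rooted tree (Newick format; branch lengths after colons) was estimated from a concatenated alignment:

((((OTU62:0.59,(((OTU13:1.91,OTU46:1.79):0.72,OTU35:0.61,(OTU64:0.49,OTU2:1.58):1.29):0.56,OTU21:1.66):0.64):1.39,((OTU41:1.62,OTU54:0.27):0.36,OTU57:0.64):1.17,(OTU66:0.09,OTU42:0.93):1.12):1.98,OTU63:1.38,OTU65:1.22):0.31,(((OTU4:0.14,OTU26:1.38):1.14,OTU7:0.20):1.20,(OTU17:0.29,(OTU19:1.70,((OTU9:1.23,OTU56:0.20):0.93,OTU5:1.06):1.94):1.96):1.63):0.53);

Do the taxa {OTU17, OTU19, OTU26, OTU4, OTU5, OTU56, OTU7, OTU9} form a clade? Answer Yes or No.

Yes

The most recent common ancestor of these taxa subtends (((OTU4,OTU26),OTU7),(OTU17,(OTU19,((OTU9,OTU56),OTU5)))).
That clade has exactly 8 tips — every listed taxon and nothing else — so the group is monophyletic.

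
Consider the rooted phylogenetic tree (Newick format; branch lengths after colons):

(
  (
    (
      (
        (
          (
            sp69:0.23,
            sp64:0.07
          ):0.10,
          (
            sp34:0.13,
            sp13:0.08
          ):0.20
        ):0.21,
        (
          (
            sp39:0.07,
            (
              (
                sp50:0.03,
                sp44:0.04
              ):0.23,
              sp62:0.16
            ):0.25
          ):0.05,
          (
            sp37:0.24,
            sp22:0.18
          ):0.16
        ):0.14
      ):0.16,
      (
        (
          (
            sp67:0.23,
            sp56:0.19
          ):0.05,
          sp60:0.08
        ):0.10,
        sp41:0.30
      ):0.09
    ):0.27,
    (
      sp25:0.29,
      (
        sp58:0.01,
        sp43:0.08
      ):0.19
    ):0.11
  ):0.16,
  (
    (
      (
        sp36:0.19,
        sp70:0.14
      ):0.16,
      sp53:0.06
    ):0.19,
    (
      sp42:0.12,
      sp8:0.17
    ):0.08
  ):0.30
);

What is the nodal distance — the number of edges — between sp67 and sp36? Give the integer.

The MRCA of sp67 and sp36 is the root of the tree.
From sp67 up to that node: 6 branches. From sp36 up to the same node: 4 branches. Total: 6 + 4 = 10.

10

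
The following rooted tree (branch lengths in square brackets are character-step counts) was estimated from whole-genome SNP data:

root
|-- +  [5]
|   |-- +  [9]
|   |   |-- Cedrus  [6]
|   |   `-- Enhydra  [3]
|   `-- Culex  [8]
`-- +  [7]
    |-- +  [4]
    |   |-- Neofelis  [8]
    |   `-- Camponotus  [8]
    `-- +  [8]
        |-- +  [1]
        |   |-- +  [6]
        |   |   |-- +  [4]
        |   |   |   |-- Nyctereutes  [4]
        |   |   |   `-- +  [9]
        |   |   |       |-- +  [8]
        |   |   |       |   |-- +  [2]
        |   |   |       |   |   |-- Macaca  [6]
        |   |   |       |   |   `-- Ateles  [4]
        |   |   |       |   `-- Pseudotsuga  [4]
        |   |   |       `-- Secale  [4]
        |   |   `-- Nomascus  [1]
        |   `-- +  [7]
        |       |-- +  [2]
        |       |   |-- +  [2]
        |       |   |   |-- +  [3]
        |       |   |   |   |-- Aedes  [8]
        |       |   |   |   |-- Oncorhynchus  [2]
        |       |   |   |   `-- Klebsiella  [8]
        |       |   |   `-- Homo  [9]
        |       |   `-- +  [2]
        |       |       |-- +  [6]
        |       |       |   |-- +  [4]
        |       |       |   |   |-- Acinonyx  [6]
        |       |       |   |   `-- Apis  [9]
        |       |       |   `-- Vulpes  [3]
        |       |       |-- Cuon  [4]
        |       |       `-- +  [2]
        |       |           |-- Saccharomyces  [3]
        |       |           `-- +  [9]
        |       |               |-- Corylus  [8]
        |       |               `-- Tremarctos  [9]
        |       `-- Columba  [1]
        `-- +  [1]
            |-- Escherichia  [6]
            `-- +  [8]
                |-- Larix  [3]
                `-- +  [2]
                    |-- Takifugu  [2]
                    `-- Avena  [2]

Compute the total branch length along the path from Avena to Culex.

The path runs Avena → … → MRCA → … → Culex; the MRCA is the root of the tree.
Branch lengths along that path: 2 + 2 + 8 + 1 + 8 + 7 + 5 + 8 = 41.

41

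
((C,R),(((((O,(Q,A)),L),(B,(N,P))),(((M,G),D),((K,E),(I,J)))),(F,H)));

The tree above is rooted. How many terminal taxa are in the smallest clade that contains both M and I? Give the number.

7

The MRCA of M and I is the node subtending (((M,G),D),((K,E),(I,J))).
That clade contains 7 terminal taxa: D, E, G, I, J, K, M.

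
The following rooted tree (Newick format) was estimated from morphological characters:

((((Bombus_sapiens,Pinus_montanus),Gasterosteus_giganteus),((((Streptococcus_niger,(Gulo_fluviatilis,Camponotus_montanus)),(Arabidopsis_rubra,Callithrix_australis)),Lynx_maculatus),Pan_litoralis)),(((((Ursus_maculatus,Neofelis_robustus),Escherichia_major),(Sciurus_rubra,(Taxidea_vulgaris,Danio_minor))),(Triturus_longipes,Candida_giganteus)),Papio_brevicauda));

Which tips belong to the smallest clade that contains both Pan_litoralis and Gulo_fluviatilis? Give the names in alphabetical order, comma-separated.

Arabidopsis_rubra, Callithrix_australis, Camponotus_montanus, Gulo_fluviatilis, Lynx_maculatus, Pan_litoralis, Streptococcus_niger

Tracing Pan_litoralis: it sits inside ((((Streptococcus_niger,(Gulo_fluviatilis,Camponotus_montanus)),(Arabidopsis_rubra,Callithrix_australis)),Lynx_maculatus),Pan_litoralis).
Tracing Gulo_fluviatilis: it sits inside (Gulo_fluviatilis,Camponotus_montanus).
The smallest clade enclosing both is ((((Streptococcus_niger,(Gulo_fluviatilis,Camponotus_montanus)),(Arabidopsis_rubra,Callithrix_australis)),Lynx_maculatus),Pan_litoralis); the answer is its 7 terminal taxa in alphabetical order.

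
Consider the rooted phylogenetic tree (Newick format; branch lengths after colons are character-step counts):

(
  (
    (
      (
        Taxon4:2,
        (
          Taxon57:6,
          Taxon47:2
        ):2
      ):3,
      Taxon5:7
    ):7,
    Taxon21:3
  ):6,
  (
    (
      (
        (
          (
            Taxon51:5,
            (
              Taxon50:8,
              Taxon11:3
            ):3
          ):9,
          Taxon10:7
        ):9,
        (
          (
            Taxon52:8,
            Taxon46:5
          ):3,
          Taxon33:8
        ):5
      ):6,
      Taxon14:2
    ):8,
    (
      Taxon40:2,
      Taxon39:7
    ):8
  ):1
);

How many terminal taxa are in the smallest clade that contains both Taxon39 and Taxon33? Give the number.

The MRCA of Taxon39 and Taxon33 is the node subtending (((((Taxon51,(Taxon50,Taxon11)),Taxon10),((Taxon52,Taxon46),Taxon33)),Taxon14),(Taxon40,Taxon39)).
That clade contains 10 terminal taxa: Taxon10, Taxon11, Taxon14, Taxon33, Taxon39, Taxon40, Taxon46, Taxon50, Taxon51, Taxon52.

10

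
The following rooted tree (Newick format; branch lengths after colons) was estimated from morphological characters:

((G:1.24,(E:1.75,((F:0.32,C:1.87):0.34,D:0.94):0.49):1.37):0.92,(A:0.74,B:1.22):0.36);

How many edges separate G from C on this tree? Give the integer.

The MRCA of G and C is the node subtending (G,(E,((F,C),D))).
From G up to that node: 1 branch. From C up to the same node: 4 branches. Total: 1 + 4 = 5.

5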